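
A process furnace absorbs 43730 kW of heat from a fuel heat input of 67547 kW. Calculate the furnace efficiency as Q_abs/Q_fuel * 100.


Furnace efficiency = Q_absorbed / Q_fuel * 100
= 43730 / 67547 * 100 = 64.74

64.74 %


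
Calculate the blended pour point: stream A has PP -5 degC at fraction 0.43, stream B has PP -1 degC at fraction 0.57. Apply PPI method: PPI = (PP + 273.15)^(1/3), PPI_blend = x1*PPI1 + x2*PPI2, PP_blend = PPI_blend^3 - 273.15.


PPI_1 = (-5 + 273.15)^(1/3) = 6.448508
PPI_2 = (-1 + 273.15)^(1/3) = 6.480414
PPI_blend = 0.43 * 6.448508 + 0.57 * 6.480414 = 6.466694
PP_blend = 6.466694^3 - 273.15 = 270.4251 - 273.15 = -2.72

-2.72 degC


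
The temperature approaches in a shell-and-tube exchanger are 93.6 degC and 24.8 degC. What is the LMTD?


LMTD = (dT1 - dT2) / ln(dT1/dT2)
= (93.6 - 24.8) / ln(93.6 / 24.8) = 68.8 / 1.32819 = 51.80

51.80 degC


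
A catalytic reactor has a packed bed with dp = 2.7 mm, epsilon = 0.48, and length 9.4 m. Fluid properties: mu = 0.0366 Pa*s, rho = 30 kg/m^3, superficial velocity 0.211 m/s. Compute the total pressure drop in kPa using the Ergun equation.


dp = 2.7 mm = 0.0027 m
Viscous term = 150*0.0366*0.211*(1-0.48)^2 / (0.0027^2*0.48^3) = 388517
Inertial term = 1.75*30*0.211^2*(1-0.48) / (0.0027*0.48^3) = 4070.43
dP/L = 388517 + 4070.43 = 392587 Pa/m
dP = 392587 * 9.4 / 1000 = 3690 kPa

3690 kPa


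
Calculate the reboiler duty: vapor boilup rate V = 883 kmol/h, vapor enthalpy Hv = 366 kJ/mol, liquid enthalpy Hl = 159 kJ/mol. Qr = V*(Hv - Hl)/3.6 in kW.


Qr = 883 * (366 - 159) / 3.6 = 883 * 207 / 3.6 = 50770

50770 kW


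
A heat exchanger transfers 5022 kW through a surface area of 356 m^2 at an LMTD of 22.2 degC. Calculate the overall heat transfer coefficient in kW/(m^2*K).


From Q = U*A*LMTD, U = Q / (A * LMTD)
U = 5022 / (356 * 22.2) = 5022 / 7903.2 = 0.6354

0.6354 kW/(m^2*K)


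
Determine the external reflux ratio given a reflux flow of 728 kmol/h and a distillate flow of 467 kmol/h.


Reflux ratio definition: R = L / D (liquid returned / distillate withdrawn)
L = 728 kmol/h, D = 467 kmol/h
R = 728 / 467 = 1.559

1.559


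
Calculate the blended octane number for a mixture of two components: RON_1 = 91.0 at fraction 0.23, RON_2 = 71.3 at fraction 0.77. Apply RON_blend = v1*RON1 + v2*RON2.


Linear blending: RON_blend = sum(vi * RONi)
Contribution 1: 0.23 * 91.0 = 20.93
Contribution 2: 0.77 * 71.3 = 54.901
RON_blend = 20.93 + 54.901 = 75.831

75.831


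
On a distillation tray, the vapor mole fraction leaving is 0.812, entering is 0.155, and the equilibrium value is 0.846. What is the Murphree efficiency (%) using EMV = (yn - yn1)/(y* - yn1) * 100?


Murphree vapor efficiency: EMV = (y_n - y_(n-1)) / (y*_n - y_(n-1)) * 100
EMV = (0.812 - 0.155) / (0.846 - 0.155) * 100 = 0.657 / 0.691 * 100 = 95.08

95.08 %


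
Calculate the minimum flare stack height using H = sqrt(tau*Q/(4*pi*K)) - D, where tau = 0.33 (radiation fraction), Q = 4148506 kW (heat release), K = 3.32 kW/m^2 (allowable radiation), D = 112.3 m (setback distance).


tau*Q/(4*pi*K) = 0.33 * 4148506 / (4 * pi * 3.32) = 32813.9
sqrt(32813.9) = 181.146
H = 181.146 - 112.3 = 68.85

68.85 m


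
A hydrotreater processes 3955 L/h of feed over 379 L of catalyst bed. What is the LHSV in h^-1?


LHSV = volumetric feed rate / catalyst volume
= 3955 L/h / 379 L
= 10.44 h^-1

10.44 h^-1


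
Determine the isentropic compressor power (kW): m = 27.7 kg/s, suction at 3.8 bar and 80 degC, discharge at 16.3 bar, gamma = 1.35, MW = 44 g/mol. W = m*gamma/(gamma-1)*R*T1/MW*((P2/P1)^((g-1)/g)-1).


Isentropic work: W = m*(gamma/(gamma-1))*(R*T1/MW)*((P2/P1)^((gamma-1)/gamma) - 1)
T1 = 80 + 273.15 = 353.15 K
Pressure ratio = 16.3 / 3.8 = 4.28947
Exponent = (1.35 - 1)/1.35 = 0.259259
(P2/P1)^exp - 1 = 4.28947^0.259259 - 1 = 0.458668
W = 27.7 * 1.35 / 0.35 * 8.314 * 353.15 / 44 * 0.458668 = 3270

3270 kW


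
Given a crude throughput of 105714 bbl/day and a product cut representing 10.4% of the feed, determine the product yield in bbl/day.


Crude throughput = 105714 bbl/day
Fraction yield = 10.4%
yield = throughput * fraction / 100
yield = 105714 * 10.4 / 100 = 10994.256

10994.256 bbl/day


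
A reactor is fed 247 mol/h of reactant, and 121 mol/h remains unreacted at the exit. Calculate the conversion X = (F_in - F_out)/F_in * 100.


X = (F_in - F_out) / F_in * 100
Moles reacted = 247 - 121 = 126
X = 126 / 247 * 100
= 0.5101 * 100
= 51.01 %

51.01 %


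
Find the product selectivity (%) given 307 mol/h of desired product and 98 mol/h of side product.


Selectivity = desired / (desired + undesired) * 100
Total products = 307 + 98 = 405 mol/h
S = 307 / 405 * 100
= 0.7580 * 100
= 75.80 %

75.80 %


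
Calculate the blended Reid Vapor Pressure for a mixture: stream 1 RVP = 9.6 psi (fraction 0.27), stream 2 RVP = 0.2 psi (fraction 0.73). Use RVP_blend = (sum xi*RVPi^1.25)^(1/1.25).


Chevron index: RVP_blend = (sum xi*RVPi^1.25)^(1/1.25)
RVP^1.25 terms: 0.27 * 9.6^1.25 + 0.73 * 0.2^1.25 = 4.66014
RVP_blend = 4.66014^(1/1.25) = 3.425

3.425 psi


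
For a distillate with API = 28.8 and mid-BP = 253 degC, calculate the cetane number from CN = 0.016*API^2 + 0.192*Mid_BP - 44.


CN = 0.016 * 28.8^2 + 0.192 * 253 - 44
CN = 13.27104 + 48.576 - 44 = 17.84704

17.84704


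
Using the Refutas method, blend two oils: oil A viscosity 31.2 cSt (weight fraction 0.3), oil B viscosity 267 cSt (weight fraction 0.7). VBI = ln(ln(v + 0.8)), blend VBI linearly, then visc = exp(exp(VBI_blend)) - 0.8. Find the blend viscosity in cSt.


Refutas method: VBN_i = 14.534*ln(ln(visc_i + 0.8)) + 10.975, blended linearly by mass fraction; since VBN is linear in VBI_i = ln(ln(visc_i + 0.8)) and the fractions sum to 1, blend VBI directly: visc = exp(exp(VBI_blend)) - 0.8
VBI_1 = ln(ln(31.2 + 0.8)) = 1.24292
VBI_2 = ln(ln(267 + 0.8)) = 1.72102
VBI_blend = 0.3 * 1.24292 + 0.7 * 1.72102 = 1.57759
visc_blend = exp(exp(1.57759)) - 0.8 = 126.1

126.1 cSt


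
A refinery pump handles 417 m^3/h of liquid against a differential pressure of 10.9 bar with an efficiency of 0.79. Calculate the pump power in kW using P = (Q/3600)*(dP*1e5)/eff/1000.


Q = 417 / 3600 = 0.115833 m^3/s
P = 0.115833 * (10.9 * 1e5) / 0.79 / 1000 = 159.8

159.8 kW


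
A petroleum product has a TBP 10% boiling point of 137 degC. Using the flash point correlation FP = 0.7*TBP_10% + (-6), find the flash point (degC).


FP = 0.7 * 137 + (-6) = 89.9

89.9 degC


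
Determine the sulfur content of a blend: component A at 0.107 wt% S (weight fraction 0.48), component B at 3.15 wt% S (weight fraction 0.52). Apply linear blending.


Linear sulfur blending: S_blend = x1*S1 + x2*S2
Contribution 1: 0.48 * 0.107 = 0.05136 wt%
Contribution 2: 0.52 * 3.15 = 1.638 wt%
S_blend = 0.05136 + 1.638 = 1.68936

1.68936 wt%


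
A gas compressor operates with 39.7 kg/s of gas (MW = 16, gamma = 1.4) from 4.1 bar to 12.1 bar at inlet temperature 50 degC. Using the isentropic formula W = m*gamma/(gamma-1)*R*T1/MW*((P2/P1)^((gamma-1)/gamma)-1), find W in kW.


Isentropic work: W = m*(gamma/(gamma-1))*(R*T1/MW)*((P2/P1)^((gamma-1)/gamma) - 1)
T1 = 50 + 273.15 = 323.15 K
Pressure ratio = 12.1 / 4.1 = 2.95122
Exponent = (1.4 - 1)/1.4 = 0.285714
(P2/P1)^exp - 1 = 2.95122^0.285714 - 1 = 0.362342
W = 39.7 * 1.4 / 0.4 * 8.314 * 323.15 / 16 * 0.362342 = 8454

8454 kW


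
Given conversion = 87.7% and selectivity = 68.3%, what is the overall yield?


Overall yield = conversion (%) * selectivity (%) / 100
Conversion = 87.7%, Selectivity = 68.3%
Y = 87.7 * 68.3 / 100
= 59.8991 %

59.8991 %


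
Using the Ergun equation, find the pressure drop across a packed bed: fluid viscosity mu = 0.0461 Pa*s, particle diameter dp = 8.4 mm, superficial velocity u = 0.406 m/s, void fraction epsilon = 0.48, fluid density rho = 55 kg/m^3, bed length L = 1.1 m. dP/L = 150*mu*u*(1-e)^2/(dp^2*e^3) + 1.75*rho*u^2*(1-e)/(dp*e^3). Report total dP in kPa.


dp = 8.4 mm = 0.0084 m
Viscous term = 150*0.0461*0.406*(1-0.48)^2 / (0.0084^2*0.48^3) = 97284.3
Inertial term = 1.75*55*0.406^2*(1-0.48) / (0.0084*0.48^3) = 8880.82
dP/L = 97284.3 + 8880.82 = 106165 Pa/m
dP = 106165 * 1.1 / 1000 = 116.8 kPa

116.8 kPa


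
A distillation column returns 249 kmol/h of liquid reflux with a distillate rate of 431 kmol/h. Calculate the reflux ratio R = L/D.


Reflux ratio definition: R = L / D (liquid returned / distillate withdrawn)
L = 249 kmol/h, D = 431 kmol/h
R = 249 / 431 = 0.5777

0.5777


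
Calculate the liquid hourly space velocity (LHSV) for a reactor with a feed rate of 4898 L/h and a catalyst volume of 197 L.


LHSV = volumetric feed rate / catalyst volume
= 4898 L/h / 197 L
= 24.86 h^-1

24.86 h^-1


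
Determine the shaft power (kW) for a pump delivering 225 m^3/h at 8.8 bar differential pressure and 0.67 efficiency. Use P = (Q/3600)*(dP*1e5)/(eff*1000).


Q = 225 / 3600 = 0.0625 m^3/s
P = 0.0625 * (8.8 * 1e5) / 0.67 / 1000 = 82.09

82.09 kW


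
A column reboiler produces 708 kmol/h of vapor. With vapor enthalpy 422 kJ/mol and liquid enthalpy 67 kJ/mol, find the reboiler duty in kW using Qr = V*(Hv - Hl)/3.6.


Qr = 708 * (422 - 67) / 3.6 = 708 * 355 / 3.6 = 69820

69820 kW


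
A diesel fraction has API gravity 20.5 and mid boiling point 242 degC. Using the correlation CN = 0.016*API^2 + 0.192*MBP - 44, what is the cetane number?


CN = 0.016 * 20.5^2 + 0.192 * 242 - 44
CN = 6.724 + 46.464 - 44 = 9.188

9.188


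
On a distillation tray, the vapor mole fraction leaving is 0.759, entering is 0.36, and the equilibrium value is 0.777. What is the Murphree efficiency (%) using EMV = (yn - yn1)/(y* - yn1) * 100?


Murphree vapor efficiency: EMV = (y_n - y_(n-1)) / (y*_n - y_(n-1)) * 100
EMV = (0.759 - 0.36) / (0.777 - 0.36) * 100 = 0.399 / 0.417 * 100 = 95.68

95.68 %


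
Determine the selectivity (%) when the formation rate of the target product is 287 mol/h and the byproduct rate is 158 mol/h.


Selectivity = desired / (desired + undesired) * 100
Total products = 287 + 158 = 445 mol/h
S = 287 / 445 * 100
= 0.6449 * 100
= 64.49 %

64.49 %


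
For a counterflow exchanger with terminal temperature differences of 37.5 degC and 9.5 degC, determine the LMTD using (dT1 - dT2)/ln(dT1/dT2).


LMTD = (dT1 - dT2) / ln(dT1/dT2)
= (37.5 - 9.5) / ln(37.5 / 9.5) = 28 / 1.37305 = 20.39

20.39 degC


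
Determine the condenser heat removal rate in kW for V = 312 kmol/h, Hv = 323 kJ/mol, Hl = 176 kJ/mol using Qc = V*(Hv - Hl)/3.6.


Qc = 312 * (323 - 176) / 3.6 = 312 * 147 / 3.6 = 12740

12740 kW


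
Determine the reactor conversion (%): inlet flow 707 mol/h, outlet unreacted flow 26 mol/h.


X = (F_in - F_out) / F_in * 100
Moles reacted = 707 - 26 = 681
X = 681 / 707 * 100
= 0.9632 * 100
= 96.32 %

96.32 %


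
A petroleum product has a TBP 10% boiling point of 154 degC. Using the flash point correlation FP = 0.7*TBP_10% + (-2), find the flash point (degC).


FP = 0.7 * 154 + (-2) = 105.8

105.8 degC


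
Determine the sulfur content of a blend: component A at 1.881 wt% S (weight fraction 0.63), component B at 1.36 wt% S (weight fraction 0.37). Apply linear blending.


Linear sulfur blending: S_blend = x1*S1 + x2*S2
Contribution 1: 0.63 * 1.881 = 1.18503 wt%
Contribution 2: 0.37 * 1.36 = 0.5032 wt%
S_blend = 1.18503 + 0.5032 = 1.68823

1.68823 wt%


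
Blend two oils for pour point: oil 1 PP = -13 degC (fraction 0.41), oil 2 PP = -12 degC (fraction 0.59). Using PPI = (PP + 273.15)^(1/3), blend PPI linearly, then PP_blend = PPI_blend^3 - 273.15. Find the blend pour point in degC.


PPI_1 = (-13 + 273.15)^(1/3) = 6.383731
PPI_2 = (-12 + 273.15)^(1/3) = 6.391901
PPI_blend = 0.41 * 6.383731 + 0.59 * 6.391901 = 6.388551
PP_blend = 6.388551^3 - 273.15 = 260.7397 - 273.15 = -12.41

-12.41 degC


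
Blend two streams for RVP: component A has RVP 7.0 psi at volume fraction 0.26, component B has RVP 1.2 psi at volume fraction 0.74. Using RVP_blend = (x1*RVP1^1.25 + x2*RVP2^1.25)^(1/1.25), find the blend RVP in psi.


Chevron index: RVP_blend = (sum xi*RVPi^1.25)^(1/1.25)
RVP^1.25 terms: 0.26 * 7.0^1.25 + 0.74 * 1.2^1.25 = 3.88978
RVP_blend = 3.88978^(1/1.25) = 2.964

2.964 psi


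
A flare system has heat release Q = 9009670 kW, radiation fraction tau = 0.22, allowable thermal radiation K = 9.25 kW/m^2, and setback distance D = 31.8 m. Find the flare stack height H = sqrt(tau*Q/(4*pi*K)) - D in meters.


tau*Q/(4*pi*K) = 0.22 * 9009670 / (4 * pi * 9.25) = 17052.2
sqrt(17052.2) = 130.584
H = 130.584 - 31.8 = 98.78

98.78 m


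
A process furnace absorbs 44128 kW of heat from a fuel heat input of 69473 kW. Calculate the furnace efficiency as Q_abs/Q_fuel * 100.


Furnace efficiency = Q_absorbed / Q_fuel * 100
= 44128 / 69473 * 100 = 63.52

63.52 %


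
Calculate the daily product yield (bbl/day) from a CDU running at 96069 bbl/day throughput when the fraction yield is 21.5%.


Crude throughput = 96069 bbl/day
Fraction yield = 21.5%
yield = throughput * fraction / 100
yield = 96069 * 21.5 / 100 = 20654.835

20654.835 bbl/day


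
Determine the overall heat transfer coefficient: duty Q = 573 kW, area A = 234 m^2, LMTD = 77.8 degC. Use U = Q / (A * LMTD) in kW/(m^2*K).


From Q = U*A*LMTD, U = Q / (A * LMTD)
U = 573 / (234 * 77.8) = 573 / 18205.2 = 0.03147

0.03147 kW/(m^2*K)


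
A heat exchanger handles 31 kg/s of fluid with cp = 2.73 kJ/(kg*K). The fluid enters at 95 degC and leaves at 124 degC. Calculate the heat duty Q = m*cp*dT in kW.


Q = m_dot * cp * delta_T
delta_T = 124 - 95 = 29 K
Q = 31 * 2.73 * 29
= 84.63 * 29
= 2454.27 kW

2454.27 kW


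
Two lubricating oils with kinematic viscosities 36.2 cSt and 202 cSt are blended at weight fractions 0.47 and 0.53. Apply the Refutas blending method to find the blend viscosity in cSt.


Refutas method: VBN_i = 14.534*ln(ln(visc_i + 0.8)) + 10.975, blended linearly by mass fraction; since VBN is linear in VBI_i = ln(ln(visc_i + 0.8)) and the fractions sum to 1, blend VBI directly: visc = exp(exp(VBI_blend)) - 0.8
VBI_1 = ln(ln(36.2 + 0.8)) = 1.28396
VBI_2 = ln(ln(202 + 0.8)) = 1.67001
VBI_blend = 0.47 * 1.28396 + 0.53 * 1.67001 = 1.48857
visc_blend = exp(exp(1.48857)) - 0.8 = 83.19

83.19 cSt


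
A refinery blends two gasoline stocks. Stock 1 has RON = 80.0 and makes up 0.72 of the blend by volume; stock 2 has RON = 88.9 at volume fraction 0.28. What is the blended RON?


Linear blending: RON_blend = sum(vi * RONi)
Contribution 1: 0.72 * 80.0 = 57.6
Contribution 2: 0.28 * 88.9 = 24.892
RON_blend = 57.6 + 24.892 = 82.492

82.492


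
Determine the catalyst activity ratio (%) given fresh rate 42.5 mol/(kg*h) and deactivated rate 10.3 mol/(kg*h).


Activity (%) = (rate_used / rate_fresh) * 100
rate_used = 10.3, rate_fresh = 42.5
= (10.3 / 42.5) * 100
= 0.2424 * 100 = 24.24

24.24 %


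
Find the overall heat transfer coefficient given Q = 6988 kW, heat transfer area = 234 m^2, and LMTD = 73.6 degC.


From Q = U*A*LMTD, U = Q / (A * LMTD)
U = 6988 / (234 * 73.6) = 6988 / 17222.4 = 0.4058

0.4058 kW/(m^2*K)


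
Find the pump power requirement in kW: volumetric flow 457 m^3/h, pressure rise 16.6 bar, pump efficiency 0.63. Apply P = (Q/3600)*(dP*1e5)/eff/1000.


Q = 457 / 3600 = 0.126944 m^3/s
P = 0.126944 * (16.6 * 1e5) / 0.63 / 1000 = 334.5

334.5 kW


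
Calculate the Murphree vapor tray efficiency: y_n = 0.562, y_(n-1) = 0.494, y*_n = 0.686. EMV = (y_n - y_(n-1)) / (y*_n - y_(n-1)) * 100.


Murphree vapor efficiency: EMV = (y_n - y_(n-1)) / (y*_n - y_(n-1)) * 100
EMV = (0.562 - 0.494) / (0.686 - 0.494) * 100 = 0.068 / 0.192 * 100 = 35.42

35.42 %


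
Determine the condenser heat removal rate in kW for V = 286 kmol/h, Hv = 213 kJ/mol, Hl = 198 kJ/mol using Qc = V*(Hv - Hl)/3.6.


Qc = 286 * (213 - 198) / 3.6 = 286 * 15 / 3.6 = 1192

1192 kW


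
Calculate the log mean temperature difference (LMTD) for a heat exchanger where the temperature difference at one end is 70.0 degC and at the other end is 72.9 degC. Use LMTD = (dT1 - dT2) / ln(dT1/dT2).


LMTD = (dT1 - dT2) / ln(dT1/dT2)
= (70.0 - 72.9) / ln(70.0 / 72.9) = -2.9 / -0.0405934 = 71.44

71.44 degC


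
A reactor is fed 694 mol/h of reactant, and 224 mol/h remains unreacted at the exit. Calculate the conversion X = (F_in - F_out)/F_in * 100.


X = (F_in - F_out) / F_in * 100
Moles reacted = 694 - 224 = 470
X = 470 / 694 * 100
= 0.6772 * 100
= 67.72 %

67.72 %


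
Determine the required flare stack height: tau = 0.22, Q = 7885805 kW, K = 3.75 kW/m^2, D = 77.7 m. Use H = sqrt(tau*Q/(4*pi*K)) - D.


tau*Q/(4*pi*K) = 0.22 * 7885805 / (4 * pi * 3.75) = 36815.2
sqrt(36815.2) = 191.873
H = 191.873 - 77.7 = 114.2

114.2 m


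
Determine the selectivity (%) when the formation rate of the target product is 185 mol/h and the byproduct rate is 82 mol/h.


Selectivity = desired / (desired + undesired) * 100
Total products = 185 + 82 = 267 mol/h
S = 185 / 267 * 100
= 0.6929 * 100
= 69.29 %

69.29 %


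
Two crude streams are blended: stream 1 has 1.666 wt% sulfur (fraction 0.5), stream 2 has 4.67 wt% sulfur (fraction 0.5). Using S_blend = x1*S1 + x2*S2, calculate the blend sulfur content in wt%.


Linear sulfur blending: S_blend = x1*S1 + x2*S2
Contribution 1: 0.5 * 1.666 = 0.833 wt%
Contribution 2: 0.5 * 4.67 = 2.335 wt%
S_blend = 0.833 + 2.335 = 3.168

3.168 wt%


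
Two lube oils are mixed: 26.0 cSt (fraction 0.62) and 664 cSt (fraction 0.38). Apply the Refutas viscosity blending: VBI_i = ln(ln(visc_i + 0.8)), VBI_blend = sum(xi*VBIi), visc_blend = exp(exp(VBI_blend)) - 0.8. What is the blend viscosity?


Refutas method: VBN_i = 14.534*ln(ln(visc_i + 0.8)) + 10.975, blended linearly by mass fraction; since VBN is linear in VBI_i = ln(ln(visc_i + 0.8)) and the fractions sum to 1, blend VBI directly: visc = exp(exp(VBI_blend)) - 0.8
VBI_1 = ln(ln(26.0 + 0.8)) = 1.1904
VBI_2 = ln(ln(664 + 0.8)) = 1.87172
VBI_blend = 0.62 * 1.1904 + 0.38 * 1.87172 = 1.4493
visc_blend = exp(exp(1.4493)) - 0.8 = 70.02

70.02 cSt


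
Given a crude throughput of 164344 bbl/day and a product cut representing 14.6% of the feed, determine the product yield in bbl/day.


Crude throughput = 164344 bbl/day
Fraction yield = 14.6%
yield = throughput * fraction / 100
yield = 164344 * 14.6 / 100 = 23994.224

23994.224 bbl/day


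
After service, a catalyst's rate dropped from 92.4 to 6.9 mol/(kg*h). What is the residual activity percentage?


Activity (%) = (rate_used / rate_fresh) * 100
rate_used = 6.9, rate_fresh = 92.4
= (6.9 / 92.4) * 100
= 0.07468 * 100 = 7.468

7.468 %


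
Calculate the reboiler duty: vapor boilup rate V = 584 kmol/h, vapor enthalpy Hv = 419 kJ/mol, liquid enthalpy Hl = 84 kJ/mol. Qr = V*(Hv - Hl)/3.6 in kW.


Qr = 584 * (419 - 84) / 3.6 = 584 * 335 / 3.6 = 54340

54340 kW


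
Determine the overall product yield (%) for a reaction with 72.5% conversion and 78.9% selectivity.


Overall yield = conversion (%) * selectivity (%) / 100
Conversion = 72.5%, Selectivity = 78.9%
Y = 72.5 * 78.9 / 100
= 57.2025 %

57.2025 %


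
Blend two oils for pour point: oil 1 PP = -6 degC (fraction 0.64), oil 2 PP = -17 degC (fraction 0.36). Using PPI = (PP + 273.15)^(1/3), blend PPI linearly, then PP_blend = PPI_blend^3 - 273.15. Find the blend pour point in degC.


PPI_1 = (-6 + 273.15)^(1/3) = 6.440482
PPI_2 = (-17 + 273.15)^(1/3) = 6.350844
PPI_blend = 0.64 * 6.440482 + 0.36 * 6.350844 = 6.408212
PP_blend = 6.408212^3 - 273.15 = 263.1544 - 273.15 = -10

-10 degC


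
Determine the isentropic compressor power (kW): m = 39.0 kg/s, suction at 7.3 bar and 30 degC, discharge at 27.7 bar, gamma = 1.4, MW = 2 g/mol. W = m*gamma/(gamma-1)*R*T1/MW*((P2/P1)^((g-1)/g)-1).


Isentropic work: W = m*(gamma/(gamma-1))*(R*T1/MW)*((P2/P1)^((gamma-1)/gamma) - 1)
T1 = 30 + 273.15 = 303.15 K
Pressure ratio = 27.7 / 7.3 = 3.79452
Exponent = (1.4 - 1)/1.4 = 0.285714
(P2/P1)^exp - 1 = 3.79452^0.285714 - 1 = 0.463771
W = 39.0 * 1.4 / 0.4 * 8.314 * 303.15 / 2 * 0.463771 = 79780

79780 kW


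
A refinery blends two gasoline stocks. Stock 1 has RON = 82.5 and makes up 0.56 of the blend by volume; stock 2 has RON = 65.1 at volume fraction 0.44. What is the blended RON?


Linear blending: RON_blend = sum(vi * RONi)
Contribution 1: 0.56 * 82.5 = 46.2
Contribution 2: 0.44 * 65.1 = 28.644
RON_blend = 46.2 + 28.644 = 74.844

74.844


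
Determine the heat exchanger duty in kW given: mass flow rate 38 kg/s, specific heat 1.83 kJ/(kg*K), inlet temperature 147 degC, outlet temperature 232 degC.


Q = m_dot * cp * delta_T
delta_T = 232 - 147 = 85 K
Q = 38 * 1.83 * 85
= 69.54 * 85
= 5910.9 kW

5910.9 kW


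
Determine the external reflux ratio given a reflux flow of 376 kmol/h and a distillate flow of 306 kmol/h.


Reflux ratio definition: R = L / D (liquid returned / distillate withdrawn)
L = 376 kmol/h, D = 306 kmol/h
R = 376 / 306 = 1.229

1.229


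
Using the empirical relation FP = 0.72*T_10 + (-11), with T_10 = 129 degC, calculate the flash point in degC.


FP = 0.72 * 129 + (-11) = 81.88

81.88 degC


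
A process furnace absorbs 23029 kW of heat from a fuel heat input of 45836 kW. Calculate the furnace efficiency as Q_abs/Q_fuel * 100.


Furnace efficiency = Q_absorbed / Q_fuel * 100
= 23029 / 45836 * 100 = 50.24

50.24 %


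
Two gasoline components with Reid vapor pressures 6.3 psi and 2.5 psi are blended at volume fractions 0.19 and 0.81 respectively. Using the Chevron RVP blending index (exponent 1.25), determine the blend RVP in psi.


Chevron index: RVP_blend = (sum xi*RVPi^1.25)^(1/1.25)
RVP^1.25 terms: 0.19 * 6.3^1.25 + 0.81 * 2.5^1.25 = 4.4427
RVP_blend = 4.4427^(1/1.25) = 3.297

3.297 psi


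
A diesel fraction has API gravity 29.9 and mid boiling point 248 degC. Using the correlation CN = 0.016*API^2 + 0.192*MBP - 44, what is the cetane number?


CN = 0.016 * 29.9^2 + 0.192 * 248 - 44
CN = 14.30416 + 47.616 - 44 = 17.92016

17.92016


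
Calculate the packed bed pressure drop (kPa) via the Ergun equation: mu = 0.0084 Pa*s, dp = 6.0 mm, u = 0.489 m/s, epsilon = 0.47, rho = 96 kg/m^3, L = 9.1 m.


dp = 6.0 mm = 0.006 m
Viscous term = 150*0.0084*0.489*(1-0.47)^2 / (0.006^2*0.47^3) = 46305.8
Inertial term = 1.75*96*0.489^2*(1-0.47) / (0.006*0.47^3) = 34178.9
dP/L = 46305.8 + 34178.9 = 80484.7 Pa/m
dP = 80484.7 * 9.1 / 1000 = 732.4 kPa

732.4 kPa


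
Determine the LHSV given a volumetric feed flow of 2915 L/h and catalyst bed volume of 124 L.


LHSV = volumetric feed rate / catalyst volume
= 2915 L/h / 124 L
= 23.51 h^-1

23.51 h^-1


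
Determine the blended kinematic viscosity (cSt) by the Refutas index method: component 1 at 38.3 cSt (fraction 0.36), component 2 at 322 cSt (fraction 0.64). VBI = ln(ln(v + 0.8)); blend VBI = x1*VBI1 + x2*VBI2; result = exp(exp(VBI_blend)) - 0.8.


Refutas method: VBN_i = 14.534*ln(ln(visc_i + 0.8)) + 10.975, blended linearly by mass fraction; since VBN is linear in VBI_i = ln(ln(visc_i + 0.8)) and the fractions sum to 1, blend VBI directly: visc = exp(exp(VBI_blend)) - 0.8
VBI_1 = ln(ln(38.3 + 0.8)) = 1.29913
VBI_2 = ln(ln(322 + 0.8)) = 1.75389
VBI_blend = 0.36 * 1.29913 + 0.64 * 1.75389 = 1.59018
visc_blend = exp(exp(1.59018)) - 0.8 = 134.1

134.1 cSt


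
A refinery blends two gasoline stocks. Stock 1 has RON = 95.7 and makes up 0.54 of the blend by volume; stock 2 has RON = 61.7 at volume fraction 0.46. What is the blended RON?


Linear blending: RON_blend = sum(vi * RONi)
Contribution 1: 0.54 * 95.7 = 51.678
Contribution 2: 0.46 * 61.7 = 28.382
RON_blend = 51.678 + 28.382 = 80.06

80.06


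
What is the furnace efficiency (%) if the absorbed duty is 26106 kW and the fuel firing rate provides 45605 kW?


Furnace efficiency = Q_absorbed / Q_fuel * 100
= 26106 / 45605 * 100 = 57.24

57.24 %


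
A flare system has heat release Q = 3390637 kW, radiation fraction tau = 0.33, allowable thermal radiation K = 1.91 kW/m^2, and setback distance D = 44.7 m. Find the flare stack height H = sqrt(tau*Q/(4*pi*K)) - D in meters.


tau*Q/(4*pi*K) = 0.33 * 3390637 / (4 * pi * 1.91) = 46617.8
sqrt(46617.8) = 215.912
H = 215.912 - 44.7 = 171.2

171.2 m


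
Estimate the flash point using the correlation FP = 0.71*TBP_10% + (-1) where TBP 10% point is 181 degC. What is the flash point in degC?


FP = 0.71 * 181 + (-1) = 127.51

127.51 degC


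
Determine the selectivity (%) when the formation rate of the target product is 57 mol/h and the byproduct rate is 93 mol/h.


Selectivity = desired / (desired + undesired) * 100
Total products = 57 + 93 = 150 mol/h
S = 57 / 150 * 100
= 0.3800 * 100
= 38.00 %

38.00 %


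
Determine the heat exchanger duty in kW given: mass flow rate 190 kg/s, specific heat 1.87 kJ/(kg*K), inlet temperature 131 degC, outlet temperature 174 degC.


Q = m_dot * cp * delta_T
delta_T = 174 - 131 = 43 K
Q = 190 * 1.87 * 43
= 355.3 * 43
= 15277.9 kW

15277.9 kW


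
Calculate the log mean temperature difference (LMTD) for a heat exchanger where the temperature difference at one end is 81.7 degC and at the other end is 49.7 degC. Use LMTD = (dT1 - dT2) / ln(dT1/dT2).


LMTD = (dT1 - dT2) / ln(dT1/dT2)
= (81.7 - 49.7) / ln(81.7 / 49.7) = 32 / 0.497049 = 64.38

64.38 degC


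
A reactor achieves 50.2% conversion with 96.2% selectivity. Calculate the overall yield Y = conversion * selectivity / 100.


Overall yield = conversion (%) * selectivity (%) / 100
Conversion = 50.2%, Selectivity = 96.2%
Y = 50.2 * 96.2 / 100
= 48.2924 %

48.2924 %


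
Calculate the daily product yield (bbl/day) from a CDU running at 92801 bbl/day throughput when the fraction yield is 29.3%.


Crude throughput = 92801 bbl/day
Fraction yield = 29.3%
yield = throughput * fraction / 100
yield = 92801 * 29.3 / 100 = 27190.693

27190.693 bbl/day


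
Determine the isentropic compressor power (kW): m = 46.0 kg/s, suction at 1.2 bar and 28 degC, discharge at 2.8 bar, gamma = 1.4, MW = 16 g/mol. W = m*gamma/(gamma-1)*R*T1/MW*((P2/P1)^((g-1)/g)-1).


Isentropic work: W = m*(gamma/(gamma-1))*(R*T1/MW)*((P2/P1)^((gamma-1)/gamma) - 1)
T1 = 28 + 273.15 = 301.15 K
Pressure ratio = 2.8 / 1.2 = 2.33333
Exponent = (1.4 - 1)/1.4 = 0.285714
(P2/P1)^exp - 1 = 2.33333^0.285714 - 1 = 0.273902
W = 46.0 * 1.4 / 0.4 * 8.314 * 301.15 / 16 * 0.273902 = 6901

6901 kW


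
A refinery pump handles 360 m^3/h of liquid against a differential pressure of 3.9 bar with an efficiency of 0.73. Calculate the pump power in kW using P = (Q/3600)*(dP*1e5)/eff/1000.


Q = 360 / 3600 = 0.1 m^3/s
P = 0.1 * (3.9 * 1e5) / 0.73 / 1000 = 53.42

53.42 kW


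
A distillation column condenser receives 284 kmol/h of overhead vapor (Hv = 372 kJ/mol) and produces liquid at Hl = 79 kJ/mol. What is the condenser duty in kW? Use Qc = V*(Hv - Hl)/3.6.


Qc = 284 * (372 - 79) / 3.6 = 284 * 293 / 3.6 = 23110

23110 kW


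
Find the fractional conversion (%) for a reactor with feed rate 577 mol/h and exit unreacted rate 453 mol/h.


X = (F_in - F_out) / F_in * 100
Moles reacted = 577 - 453 = 124
X = 124 / 577 * 100
= 0.2149 * 100
= 21.49 %

21.49 %


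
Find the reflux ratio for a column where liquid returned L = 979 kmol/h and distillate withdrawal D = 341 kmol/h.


Reflux ratio definition: R = L / D (liquid returned / distillate withdrawn)
L = 979 kmol/h, D = 341 kmol/h
R = 979 / 341 = 2.871

2.871


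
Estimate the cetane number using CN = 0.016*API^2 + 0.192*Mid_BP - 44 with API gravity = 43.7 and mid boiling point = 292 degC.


CN = 0.016 * 43.7^2 + 0.192 * 292 - 44
CN = 30.55504 + 56.064 - 44 = 42.61904

42.61904


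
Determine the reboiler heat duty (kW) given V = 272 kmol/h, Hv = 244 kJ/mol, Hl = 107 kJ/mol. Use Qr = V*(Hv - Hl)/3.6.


Qr = 272 * (244 - 107) / 3.6 = 272 * 137 / 3.6 = 10350

10350 kW


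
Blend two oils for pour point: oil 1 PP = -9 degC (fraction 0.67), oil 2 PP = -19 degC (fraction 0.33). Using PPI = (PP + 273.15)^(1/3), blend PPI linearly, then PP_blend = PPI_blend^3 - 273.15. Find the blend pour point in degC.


PPI_1 = (-9 + 273.15)^(1/3) = 6.416283
PPI_2 = (-19 + 273.15)^(1/3) = 6.334272
PPI_blend = 0.67 * 6.416283 + 0.33 * 6.334272 = 6.389219
PP_blend = 6.389219^3 - 273.15 = 260.8215 - 273.15 = -12.33

-12.33 degC


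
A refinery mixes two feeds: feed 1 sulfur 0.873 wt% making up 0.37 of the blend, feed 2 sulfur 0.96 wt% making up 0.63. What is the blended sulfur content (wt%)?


Linear sulfur blending: S_blend = x1*S1 + x2*S2
Contribution 1: 0.37 * 0.873 = 0.32301 wt%
Contribution 2: 0.63 * 0.96 = 0.6048 wt%
S_blend = 0.32301 + 0.6048 = 0.92781

0.92781 wt%


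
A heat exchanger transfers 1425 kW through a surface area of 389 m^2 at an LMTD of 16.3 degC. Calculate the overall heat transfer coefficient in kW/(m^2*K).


From Q = U*A*LMTD, U = Q / (A * LMTD)
U = 1425 / (389 * 16.3) = 1425 / 6340.7 = 0.2247

0.2247 kW/(m^2*K)


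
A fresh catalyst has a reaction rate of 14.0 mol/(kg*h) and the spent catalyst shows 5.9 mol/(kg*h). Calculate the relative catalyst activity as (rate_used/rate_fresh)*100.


Activity (%) = (rate_used / rate_fresh) * 100
rate_used = 5.9, rate_fresh = 14.0
= (5.9 / 14.0) * 100
= 0.4214 * 100 = 42.14

42.14 %


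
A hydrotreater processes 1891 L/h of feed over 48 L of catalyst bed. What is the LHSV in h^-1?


LHSV = volumetric feed rate / catalyst volume
= 1891 L/h / 48 L
= 39.40 h^-1

39.40 h^-1


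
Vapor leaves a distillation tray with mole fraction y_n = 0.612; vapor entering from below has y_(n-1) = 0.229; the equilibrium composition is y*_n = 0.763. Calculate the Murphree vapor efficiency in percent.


Murphree vapor efficiency: EMV = (y_n - y_(n-1)) / (y*_n - y_(n-1)) * 100
EMV = (0.612 - 0.229) / (0.763 - 0.229) * 100 = 0.383 / 0.534 * 100 = 71.72

71.72 %


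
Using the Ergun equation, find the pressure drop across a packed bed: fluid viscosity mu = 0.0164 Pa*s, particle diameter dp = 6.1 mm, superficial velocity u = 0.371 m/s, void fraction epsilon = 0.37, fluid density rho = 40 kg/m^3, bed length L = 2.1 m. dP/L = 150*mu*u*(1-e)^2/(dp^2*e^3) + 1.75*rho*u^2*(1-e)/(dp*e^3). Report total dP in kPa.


dp = 6.1 mm = 0.0061 m
Viscous term = 150*0.0164*0.371*(1-0.37)^2 / (0.0061^2*0.37^3) = 192188
Inertial term = 1.75*40*0.371^2*(1-0.37) / (0.0061*0.37^3) = 19645
dP/L = 192188 + 19645 = 211833 Pa/m
dP = 211833 * 2.1 / 1000 = 444.8 kPa

444.8 kPa


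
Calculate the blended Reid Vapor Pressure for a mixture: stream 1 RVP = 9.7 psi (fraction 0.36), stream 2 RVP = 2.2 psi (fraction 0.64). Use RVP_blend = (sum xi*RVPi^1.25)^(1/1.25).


Chevron index: RVP_blend = (sum xi*RVPi^1.25)^(1/1.25)
RVP^1.25 terms: 0.36 * 9.7^1.25 + 0.64 * 2.2^1.25 = 7.87742
RVP_blend = 7.87742^(1/1.25) = 5.213

5.213 psi


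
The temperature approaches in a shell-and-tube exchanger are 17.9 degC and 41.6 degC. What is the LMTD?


LMTD = (dT1 - dT2) / ln(dT1/dT2)
= (17.9 - 41.6) / ln(17.9 / 41.6) = -23.7 / -0.843299 = 28.10

28.10 degC


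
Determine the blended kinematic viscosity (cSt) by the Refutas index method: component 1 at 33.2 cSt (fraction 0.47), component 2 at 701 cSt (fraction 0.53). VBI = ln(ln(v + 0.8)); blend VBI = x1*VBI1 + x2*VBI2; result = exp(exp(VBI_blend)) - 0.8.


Refutas method: VBN_i = 14.534*ln(ln(visc_i + 0.8)) + 10.975, blended linearly by mass fraction; since VBN is linear in VBI_i = ln(ln(visc_i + 0.8)) and the fractions sum to 1, blend VBI directly: visc = exp(exp(VBI_blend)) - 0.8
VBI_1 = ln(ln(33.2 + 0.8)) = 1.26027
VBI_2 = ln(ln(701 + 0.8)) = 1.88002
VBI_blend = 0.47 * 1.26027 + 0.53 * 1.88002 = 1.58874
visc_blend = exp(exp(1.58874)) - 0.8 = 133.2

133.2 cSt


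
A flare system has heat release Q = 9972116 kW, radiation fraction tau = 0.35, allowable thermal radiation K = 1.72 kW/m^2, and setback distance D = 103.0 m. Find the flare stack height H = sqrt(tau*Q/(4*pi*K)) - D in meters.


tau*Q/(4*pi*K) = 0.35 * 9972116 / (4 * pi * 1.72) = 161479
sqrt(161479) = 401.844
H = 401.844 - 103.0 = 298.8

298.8 m


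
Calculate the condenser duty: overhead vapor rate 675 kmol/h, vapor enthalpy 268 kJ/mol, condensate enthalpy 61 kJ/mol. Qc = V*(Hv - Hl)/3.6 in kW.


Qc = 675 * (268 - 61) / 3.6 = 675 * 207 / 3.6 = 38810

38810 kW


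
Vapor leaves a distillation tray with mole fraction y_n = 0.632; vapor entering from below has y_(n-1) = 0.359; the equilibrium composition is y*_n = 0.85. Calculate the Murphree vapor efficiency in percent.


Murphree vapor efficiency: EMV = (y_n - y_(n-1)) / (y*_n - y_(n-1)) * 100
EMV = (0.632 - 0.359) / (0.85 - 0.359) * 100 = 0.273 / 0.491 * 100 = 55.60

55.60 %


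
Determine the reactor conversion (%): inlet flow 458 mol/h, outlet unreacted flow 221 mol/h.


X = (F_in - F_out) / F_in * 100
Moles reacted = 458 - 221 = 237
X = 237 / 458 * 100
= 0.5175 * 100
= 51.75 %

51.75 %


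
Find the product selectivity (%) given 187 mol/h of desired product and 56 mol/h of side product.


Selectivity = desired / (desired + undesired) * 100
Total products = 187 + 56 = 243 mol/h
S = 187 / 243 * 100
= 0.7695 * 100
= 76.95 %

76.95 %


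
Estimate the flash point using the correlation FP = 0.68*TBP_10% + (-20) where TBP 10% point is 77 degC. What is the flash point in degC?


FP = 0.68 * 77 + (-20) = 32.36

32.36 degC


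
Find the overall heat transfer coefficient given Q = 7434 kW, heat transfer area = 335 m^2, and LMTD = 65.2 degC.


From Q = U*A*LMTD, U = Q / (A * LMTD)
U = 7434 / (335 * 65.2) = 7434 / 21842 = 0.3404

0.3404 kW/(m^2*K)


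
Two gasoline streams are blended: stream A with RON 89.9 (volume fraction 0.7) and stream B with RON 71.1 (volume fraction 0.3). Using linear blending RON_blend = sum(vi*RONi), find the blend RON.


Linear blending: RON_blend = sum(vi * RONi)
Contribution 1: 0.7 * 89.9 = 62.93
Contribution 2: 0.3 * 71.1 = 21.33
RON_blend = 62.93 + 21.33 = 84.26

84.26


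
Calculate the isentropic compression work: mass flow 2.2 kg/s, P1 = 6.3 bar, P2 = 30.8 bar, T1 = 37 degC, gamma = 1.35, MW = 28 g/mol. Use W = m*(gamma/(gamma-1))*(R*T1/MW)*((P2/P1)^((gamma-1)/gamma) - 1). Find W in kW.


Isentropic work: W = m*(gamma/(gamma-1))*(R*T1/MW)*((P2/P1)^((gamma-1)/gamma) - 1)
T1 = 37 + 273.15 = 310.15 K
Pressure ratio = 30.8 / 6.3 = 4.88889
Exponent = (1.35 - 1)/1.35 = 0.259259
(P2/P1)^exp - 1 = 4.88889^0.259259 - 1 = 0.508982
W = 2.2 * 1.35 / 0.35 * 8.314 * 310.15 / 28 * 0.508982 = 397.8

397.8 kW


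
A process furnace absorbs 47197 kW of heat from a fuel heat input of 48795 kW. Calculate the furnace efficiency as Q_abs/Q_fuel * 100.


Furnace efficiency = Q_absorbed / Q_fuel * 100
= 47197 / 48795 * 100 = 96.73

96.73 %


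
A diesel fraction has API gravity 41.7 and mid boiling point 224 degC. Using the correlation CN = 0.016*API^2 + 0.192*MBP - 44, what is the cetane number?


CN = 0.016 * 41.7^2 + 0.192 * 224 - 44
CN = 27.82224 + 43.008 - 44 = 26.83024

26.83024


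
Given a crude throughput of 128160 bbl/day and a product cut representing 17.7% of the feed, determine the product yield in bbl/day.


Crude throughput = 128160 bbl/day
Fraction yield = 17.7%
yield = throughput * fraction / 100
yield = 128160 * 17.7 / 100 = 22684.32

22684.32 bbl/day


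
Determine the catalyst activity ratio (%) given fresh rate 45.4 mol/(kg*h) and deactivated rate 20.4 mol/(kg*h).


Activity (%) = (rate_used / rate_fresh) * 100
rate_used = 20.4, rate_fresh = 45.4
= (20.4 / 45.4) * 100
= 0.4493 * 100 = 44.93

44.93 %


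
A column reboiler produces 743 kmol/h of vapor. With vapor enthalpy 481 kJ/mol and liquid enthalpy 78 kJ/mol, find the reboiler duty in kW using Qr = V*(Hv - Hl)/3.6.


Qr = 743 * (481 - 78) / 3.6 = 743 * 403 / 3.6 = 83170

83170 kW


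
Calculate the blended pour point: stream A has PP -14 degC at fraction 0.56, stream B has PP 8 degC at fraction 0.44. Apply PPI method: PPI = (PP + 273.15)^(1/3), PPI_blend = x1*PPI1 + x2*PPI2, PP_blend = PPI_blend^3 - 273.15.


PPI_1 = (-14 + 273.15)^(1/3) = 6.375541
PPI_2 = (8 + 273.15)^(1/3) = 6.551077
PPI_blend = 0.56 * 6.375541 + 0.44 * 6.551077 = 6.452777
PP_blend = 6.452777^3 - 273.15 = 268.6829 - 273.15 = -4.47

-4.47 degC


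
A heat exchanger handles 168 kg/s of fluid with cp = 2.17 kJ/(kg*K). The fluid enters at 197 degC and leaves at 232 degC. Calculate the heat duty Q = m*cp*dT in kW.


Q = m_dot * cp * delta_T
delta_T = 232 - 197 = 35 K
Q = 168 * 2.17 * 35
= 364.56 * 35
= 12759.6 kW

12759.6 kW


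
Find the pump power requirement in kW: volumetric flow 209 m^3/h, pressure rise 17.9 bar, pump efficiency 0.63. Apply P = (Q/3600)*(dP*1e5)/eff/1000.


Q = 209 / 3600 = 0.0580556 m^3/s
P = 0.0580556 * (17.9 * 1e5) / 0.63 / 1000 = 165.0

165.0 kW


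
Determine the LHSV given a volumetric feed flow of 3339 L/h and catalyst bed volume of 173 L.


LHSV = volumetric feed rate / catalyst volume
= 3339 L/h / 173 L
= 19.30 h^-1

19.30 h^-1


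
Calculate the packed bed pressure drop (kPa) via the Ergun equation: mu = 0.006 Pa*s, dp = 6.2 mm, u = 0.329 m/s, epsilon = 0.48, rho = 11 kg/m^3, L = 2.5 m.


dp = 6.2 mm = 0.0062 m
Viscous term = 150*0.006*0.329*(1-0.48)^2 / (0.0062^2*0.48^3) = 18833.8
Inertial term = 1.75*11*0.329^2*(1-0.48) / (0.0062*0.48^3) = 1580.19
dP/L = 18833.8 + 1580.19 = 20414 Pa/m
dP = 20414 * 2.5 / 1000 = 51.03 kPa

51.03 kPa


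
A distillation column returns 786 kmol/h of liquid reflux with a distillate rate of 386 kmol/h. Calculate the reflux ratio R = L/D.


Reflux ratio definition: R = L / D (liquid returned / distillate withdrawn)
L = 786 kmol/h, D = 386 kmol/h
R = 786 / 386 = 2.036

2.036


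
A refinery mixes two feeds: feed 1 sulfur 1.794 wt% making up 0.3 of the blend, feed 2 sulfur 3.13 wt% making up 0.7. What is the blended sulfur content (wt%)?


Linear sulfur blending: S_blend = x1*S1 + x2*S2
Contribution 1: 0.3 * 1.794 = 0.5382 wt%
Contribution 2: 0.7 * 3.13 = 2.191 wt%
S_blend = 0.5382 + 2.191 = 2.7292

2.7292 wt%


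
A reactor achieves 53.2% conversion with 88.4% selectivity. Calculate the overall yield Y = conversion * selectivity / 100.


Overall yield = conversion (%) * selectivity (%) / 100
Conversion = 53.2%, Selectivity = 88.4%
Y = 53.2 * 88.4 / 100
= 47.0288 %

47.0288 %


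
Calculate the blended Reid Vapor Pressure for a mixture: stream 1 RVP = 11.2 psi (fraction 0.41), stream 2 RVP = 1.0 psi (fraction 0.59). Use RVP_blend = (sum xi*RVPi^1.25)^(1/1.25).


Chevron index: RVP_blend = (sum xi*RVPi^1.25)^(1/1.25)
RVP^1.25 terms: 0.41 * 11.2^1.25 + 0.59 * 1.0^1.25 = 8.99052
RVP_blend = 8.99052^(1/1.25) = 5.795

5.795 psi


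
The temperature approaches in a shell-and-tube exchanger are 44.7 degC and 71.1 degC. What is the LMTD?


LMTD = (dT1 - dT2) / ln(dT1/dT2)
= (44.7 - 71.1) / ln(44.7 / 71.1) = -26.4 / -0.464114 = 56.88

56.88 degC


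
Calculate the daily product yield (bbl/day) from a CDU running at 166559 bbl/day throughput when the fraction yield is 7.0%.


Crude throughput = 166559 bbl/day
Fraction yield = 7.0%
yield = throughput * fraction / 100
yield = 166559 * 7.0 / 100 = 11659.13

11659.13 bbl/day


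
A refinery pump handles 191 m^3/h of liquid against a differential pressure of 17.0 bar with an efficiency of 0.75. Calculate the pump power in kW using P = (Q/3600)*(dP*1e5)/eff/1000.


Q = 191 / 3600 = 0.0530556 m^3/s
P = 0.0530556 * (17.0 * 1e5) / 0.75 / 1000 = 120.3

120.3 kW


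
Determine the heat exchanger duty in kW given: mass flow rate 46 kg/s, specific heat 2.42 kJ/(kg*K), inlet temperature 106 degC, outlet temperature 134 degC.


Q = m_dot * cp * delta_T
delta_T = 134 - 106 = 28 K
Q = 46 * 2.42 * 28
= 111.32 * 28
= 3116.96 kW

3116.96 kW


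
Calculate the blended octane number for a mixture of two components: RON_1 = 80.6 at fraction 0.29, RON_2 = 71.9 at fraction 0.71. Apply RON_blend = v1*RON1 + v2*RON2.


Linear blending: RON_blend = sum(vi * RONi)
Contribution 1: 0.29 * 80.6 = 23.374
Contribution 2: 0.71 * 71.9 = 51.049
RON_blend = 23.374 + 51.049 = 74.423

74.423
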